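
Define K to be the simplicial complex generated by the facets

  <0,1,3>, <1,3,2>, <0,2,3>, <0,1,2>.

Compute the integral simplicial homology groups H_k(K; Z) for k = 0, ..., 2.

H_0 = Z,  H_1 = 0,  H_2 = Z.

Take the total order 0 < 1 < 2 < 3 on the vertex set. Then K (dimension 2) consists of the simplices:

  0-simplices (4): [0], [1], [2], [3]
  1-simplices (6): [0,1], [0,2], [0,3], [1,2], [1,3], [2,3]
  2-simplices (4): [0,1,2], [0,1,3], [0,2,3], [1,2,3]

so the chain groups are C_0 ≅ Z^4, C_1 ≅ Z^6, C_2 ≅ Z^4.

Boundary ∂_1: C_1 → C_0 is given by ∂[p,q] = [q] − [p]. For instance
  ∂[0,1] = [1] − [0].
This gives a 4×6 integer matrix of rank 3; reducing to Smith normal form yields diagonal entries (1,1,1).

∂_2: C_2 → C_1 maps a triangle to the signed sum of its edges. For instance
  ∂[0,1,3] = [1,3] − [0,3] + [0,1],
  ∂[1,2,3] = [2,3] − [1,3] + [1,2].
The resulting 6×4 matrix has rank 3, and its Smith normal form has invariant factors (1,1,1).

Computing H_k = (kernel of ∂_k) / (image of ∂_{k+1}):

  H_0: rank C_0 − rank ∂_1 = 4 − 3 = 1, and the invariant factors of ∂_1 are all 1, so H_0 = Z.
  H_1: rank ker ∂_1 − rank ∂_2 = (6 − 3) − 3 = 0, and the invariant factors of ∂_2 are all 1, so H_1 = 0.
  H_2: rank ker ∂_2 − rank ∂_3 = (4 − 3) − 0 = 1, and there is no ∂_3, so H_2 = Z.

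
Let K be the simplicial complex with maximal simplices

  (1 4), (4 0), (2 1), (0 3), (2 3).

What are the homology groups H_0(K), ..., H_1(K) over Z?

H_0 ≅ Z,  H_1 ≅ Z.

Take the total order 0 < 1 < 2 < 3 < 4 on the vertex set. Then K (dimension 1) consists of the simplices:

  0-simplices (5): [0], [1], [2], [3], [4]
  1-simplices (5): [0,3], [0,4], [1,2], [1,4], [2,3]

giving chain groups C_0 ≅ Z^5, C_1 ≅ Z^5.

The boundary map ∂_1: C_1 → C_0 is given by ∂[p,q] = [q] − [p]. For instance
  ∂[0,4] = [4] − [0].
The resulting 5×5 matrix has rank 4, and its Smith normal form has invariant factors (1,1,1,1).

From H_k ≅ ker(∂_k) / im(∂_{k+1}) we obtain:

  H_0: rank C_0 − rank ∂_1 = 5 − 4 = 1, and the invariant factors of ∂_1 are all 1, so H_0 = Z.
  H_1: rank ker ∂_1 − rank ∂_2 = (5 − 4) − 0 = 1, and there is no ∂_2, so H_1 = Z.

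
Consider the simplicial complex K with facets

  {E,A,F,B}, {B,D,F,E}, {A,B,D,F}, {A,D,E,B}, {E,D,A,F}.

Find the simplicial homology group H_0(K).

H_0 = Z.

Take the total order A < B < D < E < F on the vertex set. Then K (dimension 3) consists of the simplices:

  0-simplices (5): A, B, D, E, F
  1-simplices (10): AB, AD, AE, AF, BD, BE, BF, DE, DF, EF
  2-simplices (10): ABD, ABE, ABF, ADE, ADF, AEF, BDE, BDF, BEF, DEF
  3-simplices (5): ABDE, ABDF, ABEF, ADEF, BDEF

so the chain groups are C_0 ≅ Z^5, C_1 ≅ Z^10, C_2 ≅ Z^10, C_3 ≅ Z^5.

The boundary map ∂_1: C_1 → C_0 sends each edge [p,q] (with p < q) to q − p. For instance
  ∂EF = F − E.
This gives a 5×10 integer matrix of rank 4; reducing to Smith normal form yields diagonal entries (1,1,1,1).

Boundary ∂_2: C_2 → C_1 maps a triangle to the signed sum of its edges. For instance
  ∂ADF = DF − AF + AD,
  ∂ABF = BF − AF + AB.
The resulting 10×10 matrix has rank 6, and its Smith normal form has invariant factors (1,1,1,1,1,1).

∂_3: C_3 → C_2 sends each 3-simplex σ to the alternating sum Σ_i (−1)^i (σ with its i-th vertex removed). For instance
  ∂ADEF = DEF − AEF + ADF − ADE,
  ∂ABDE = BDE − ADE + ABE − ABD.
The resulting 10×5 matrix has rank 4, and its Smith normal form has invariant factors (1,1,1,1).

Reading off H_k = ker ∂_k / im ∂_{k+1}:

  H_0: rank C_0 − rank ∂_1 = 5 − 4 = 1, and the invariant factors of ∂_1 are all 1, so H_0 ≅ Z.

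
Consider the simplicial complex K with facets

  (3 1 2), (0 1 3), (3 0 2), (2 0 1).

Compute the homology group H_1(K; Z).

H_1 ≅ 0.

Take the total order 0 < 1 < 2 < 3 on the vertex set. Then K (dimension 2) consists of the simplices:

  0-simplices (4): [0], [1], [2], [3]
  1-simplices (6): [0,1], [0,2], [0,3], [1,2], [1,3], [2,3]
  2-simplices (4): [0,1,2], [0,1,3], [0,2,3], [1,2,3]

so the chain groups are C_0 ≅ Z^4, C_1 ≅ Z^6, C_2 ≅ Z^4.

The boundary map ∂_1: C_1 → C_0 is given by ∂[p,q] = [q] − [p]. For instance
  ∂[0,3] = [3] − [0].
The 4×6 boundary matrix has rank 3 and Smith normal form diag(1,1,1).

∂_2: C_2 → C_1 maps a triangle to the signed sum of its edges. For instance
  ∂[0,1,2] = [1,2] − [0,2] + [0,1],
  ∂[0,2,3] = [2,3] − [0,3] + [0,2].
The resulting 6×4 matrix has rank 3, and its Smith normal form has invariant factors (1,1,1).

Reading off H_k = ker ∂_k / im ∂_{k+1}:

  H_1: rank ker ∂_1 − rank ∂_2 = (6 − 3) − 3 = 0, and the invariant factors of ∂_2 are all 1, so H_1 ≅ 0.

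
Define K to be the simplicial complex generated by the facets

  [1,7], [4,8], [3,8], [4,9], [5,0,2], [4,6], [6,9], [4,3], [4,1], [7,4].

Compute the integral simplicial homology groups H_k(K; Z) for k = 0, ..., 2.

Order the vertices as 0 < 1 < 2 < 3 < 4 < 5 < 6 < 7 < 8 < 9. Listing each simplex with vertices in this order, K has dimension 2 with simplices:

  0-simplices (10): [0], [1], [2], [3], [4], [5], [6], [7], [8], [9]
  1-simplices (12): [0,2], [0,5], [1,4], [1,7], [2,5], [3,4], [3,8], [4,6], [4,7], [4,8], [4,9], [6,9]
  2-simplices (1): [0,2,5]

Hence C_0 ≅ Z^10, C_1 ≅ Z^12, C_2 ≅ Z^1.

The boundary map ∂_1: C_1 → C_0 maps an edge to its endpoints' difference, ∂[p,q] = q − p. For instance
  ∂[3,4] = [4] − [3].
The 10×12 boundary matrix has rank 8 and Smith normal form diag(1,1,1,1,1,1,1,1).

∂_2: C_2 → C_1 sends each 2-simplex [p,q,r] to [q,r] − [p,r] + [p,q]. For instance
  ∂[0,2,5] = [2,5] − [0,5] + [0,2].
The 12×1 boundary matrix has rank 1 and Smith normal form diag(1).

From H_k ≅ ker(∂_k) / im(∂_{k+1}) we obtain:

  H_0: rank C_0 − rank ∂_1 = 10 − 8 = 2, and the invariant factors of ∂_1 are all 1, so H_0 = Z^2.
  H_1: rank ker ∂_1 − rank ∂_2 = (12 − 8) − 1 = 3, and the invariant factors of ∂_2 are all 1, so H_1 = Z^3.
  H_2: rank ker ∂_2 − rank ∂_3 = (1 − 1) − 0 = 0, and there is no ∂_3, so H_2 = 0.

As a check, the Euler characteristic is 10 − 12 + 1 = -1, which agrees with 2 − 3 + 0 = -1.

H_0 ≅ Z^2,  H_1 ≅ Z^3,  H_2 = 0.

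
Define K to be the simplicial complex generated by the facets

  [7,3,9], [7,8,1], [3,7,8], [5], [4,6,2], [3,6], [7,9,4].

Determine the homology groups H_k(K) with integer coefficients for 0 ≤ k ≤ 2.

H_0 ≅ Z^2,  H_1 ≅ Z,  H_2 = 0.

K has 9 vertices, 13 edges, 5 triangles.
rank ∂_0 = 0, rank ∂_1 = 7 ⇒ b_0 = 9 − 0 − 7 = 2; all invariant factors of ∂_1 are 1 so no torsion. So H_0 ≅ Z^2.
rank ∂_1 = 7, rank ∂_2 = 5 ⇒ b_1 = 13 − 7 − 5 = 1; all invariant factors of ∂_2 are 1 so no torsion. So H_1 ≅ Z.
rank ∂_2 = 5, rank ∂_3 = 0 ⇒ b_2 = 5 − 5 − 0 = 0. So H_2 ≅ 0.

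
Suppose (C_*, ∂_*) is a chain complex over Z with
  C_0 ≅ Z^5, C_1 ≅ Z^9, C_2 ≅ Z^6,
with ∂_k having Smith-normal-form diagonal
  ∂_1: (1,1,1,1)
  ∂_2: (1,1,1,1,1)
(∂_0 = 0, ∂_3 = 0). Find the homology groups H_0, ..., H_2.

H_0 ≅ Z,  H_1 = 0,  H_2 ≅ Z.

H_0: b_0 = 5 − 0 − 4 = 1; torsion from ∂_1 factors > 1: none. So H_0 ≅ Z.
H_1: b_1 = 9 − 4 − 5 = 0; torsion from ∂_2 factors > 1: none. So H_1 ≅ 0.
H_2: b_2 = 6 − 5 − 0 = 1; torsion from ∂_3 factors > 1: none. So H_2 ≅ Z.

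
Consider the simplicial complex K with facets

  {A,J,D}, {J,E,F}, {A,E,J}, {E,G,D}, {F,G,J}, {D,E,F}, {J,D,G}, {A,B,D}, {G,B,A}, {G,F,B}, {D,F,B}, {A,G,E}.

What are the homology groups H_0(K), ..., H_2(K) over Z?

H_0 = Z,  H_1 = Z/2,  H_2 = 0.

K has 7 vertices, 18 edges, 12 triangles.
rank ∂_0 = 0, rank ∂_1 = 6 ⇒ b_0 = 7 − 0 − 6 = 1; all invariant factors of ∂_1 are 1 so no torsion. So H_0 = Z.
rank ∂_1 = 6, rank ∂_2 = 12 ⇒ b_1 = 18 − 6 − 12 = 0; ∂_2 has invariant factor(s) [2] giving torsion. So H_1 = Z/2.
rank ∂_2 = 12, rank ∂_3 = 0 ⇒ b_2 = 12 − 12 − 0 = 0. So H_2 = 0.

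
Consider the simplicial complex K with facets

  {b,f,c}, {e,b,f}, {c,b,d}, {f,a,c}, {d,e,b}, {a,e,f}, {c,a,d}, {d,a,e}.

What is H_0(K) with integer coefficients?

H_0 ≅ Z.

Take the total order a < b < c < d < e < f on the vertex set. Then K (dimension 2) consists of the simplices:

  0-simplices (6): a, b, c, d, e, f
  1-simplices (12): ac, ad, ae, af, bc, bd, be, bf, cd, cf, de, ef
  2-simplices (8): acd, acf, ade, aef, bcd, bcf, bde, bef

so the chain groups are C_0 ≅ Z^6, C_1 ≅ Z^12, C_2 ≅ Z^8.

Boundary ∂_1: C_1 → C_0 sends each edge [p,q] (with p < q) to q − p.
The 6×12 boundary matrix has rank 5 and Smith normal form diag(1,1,1,1,1).

Boundary ∂_2: C_2 → C_1 maps a triangle to the signed sum of its edges. For instance
  ∂acf = cf − af + ac,
  ∂bcf = cf − bf + bc.
As a 12×8 matrix over Z this has rank 7, with invariant factors (1,1,1,1,1,1,1).

Reading off H_k = ker ∂_k / im ∂_{k+1}:

  H_0: rank C_0 − rank ∂_1 = 6 − 5 = 1, and the invariant factors of ∂_1 are all 1, so H_0 ≅ Z.

(K is a triangulation of the 2-sphere S^2.)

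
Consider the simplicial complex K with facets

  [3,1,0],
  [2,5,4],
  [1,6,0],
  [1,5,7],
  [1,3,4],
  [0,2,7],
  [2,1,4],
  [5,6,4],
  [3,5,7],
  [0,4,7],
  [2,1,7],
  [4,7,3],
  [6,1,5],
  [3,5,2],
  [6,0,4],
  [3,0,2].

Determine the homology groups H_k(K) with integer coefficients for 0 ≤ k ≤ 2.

Fix the vertex order 0 < 1 < 2 < 3 < 4 < 5 < 6 < 7 and write every simplex with vertices in increasing order. Then dim K = 2 and the simplices of K are:

  0-simplices (8): [0], [1], [2], [3], [4], [5], [6], [7]
  1-simplices (24): (24 of them)
  2-simplices (16): [0,1,3], [0,1,6], [0,2,3], [0,2,7], [0,4,6], [0,4,7], [1,2,4], [1,2,7], [1,3,4], [1,5,6], [1,5,7], [2,3,5], [2,4,5], [3,4,7], [3,5,7], [4,5,6]

giving chain groups C_0 ≅ Z^8, C_1 ≅ Z^24, C_2 ≅ Z^16.

∂_1: C_1 → C_0 is given by ∂[p,q] = [q] − [p]. For instance
  ∂[5,6] = [6] − [5].
The resulting 8×24 matrix has rank 7, and its Smith normal form has invariant factors (1,1,1,1,1,1,1).

The boundary map ∂_2: C_2 → C_1 maps a triangle to the signed sum of its edges. For instance
  ∂[0,4,7] = [4,7] − [0,7] + [0,4],
  ∂[1,5,7] = [5,7] − [1,7] + [1,5].
The 24×16 boundary matrix has rank 15 and Smith normal form diag(1,1,1,1,1,1,1,1,1,1,1,1,1,1,1).

Reading off H_k = ker ∂_k / im ∂_{k+1}:

  H_0: rank C_0 − rank ∂_1 = 8 − 7 = 1, and the invariant factors of ∂_1 are all 1, so H_0 = Z.
  H_1: rank ker ∂_1 − rank ∂_2 = (24 − 7) − 15 = 2, and the invariant factors of ∂_2 are all 1, so H_1 = Z^2.
  H_2: rank ker ∂_2 − rank ∂_3 = (16 − 15) − 0 = 1, and there is no ∂_3, so H_2 = Z.

As a check, the Euler characteristic is 8 − 24 + 16 = 0, which agrees with 1 − 2 + 1 = 0.

H_0 ≅ Z,  H_1 ≅ Z^2,  H_2 ≅ Z.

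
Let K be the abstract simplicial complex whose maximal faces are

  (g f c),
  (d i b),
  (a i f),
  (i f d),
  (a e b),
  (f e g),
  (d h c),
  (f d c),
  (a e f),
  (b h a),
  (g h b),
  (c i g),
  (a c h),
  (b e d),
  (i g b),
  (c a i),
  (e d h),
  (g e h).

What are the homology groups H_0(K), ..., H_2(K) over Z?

H_0 = Z,  H_1 = Z ⊕ Z/2,  H_2 = 0.

K has 9 vertices, 27 edges, 18 triangles.
rank ∂_0 = 0, rank ∂_1 = 8 ⇒ b_0 = 9 − 0 − 8 = 1; all invariant factors of ∂_1 are 1 so no torsion. So H_0 = Z.
rank ∂_1 = 8, rank ∂_2 = 18 ⇒ b_1 = 27 − 8 − 18 = 1; ∂_2 has invariant factor(s) [2] giving torsion. So H_1 = Z ⊕ Z/2.
rank ∂_2 = 18, rank ∂_3 = 0 ⇒ b_2 = 18 − 18 − 0 = 0. So H_2 = 0.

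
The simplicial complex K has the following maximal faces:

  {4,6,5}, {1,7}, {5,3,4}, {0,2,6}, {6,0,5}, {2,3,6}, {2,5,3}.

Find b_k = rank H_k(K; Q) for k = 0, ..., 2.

b_0 = 2, b_1 = 1, b_2 = 0.

Take the total order 0 < 1 < 2 < 3 < 4 < 5 < 6 < 7 on the vertex set. Then K (dimension 2) consists of the simplices:

  0-simplices (8): [0], [1], [2], [3], [4], [5], [6], [7]
  1-simplices (13): [0,2], [0,5], [0,6], [1,7], [2,3], [2,5], [2,6], [3,4], [3,5], [3,6], [4,5], [4,6], [5,6]
  2-simplices (6): [0,2,6], [0,5,6], [2,3,5], [2,3,6], [3,4,5], [4,5,6]

giving chain groups C_0 ≅ Z^8, C_1 ≅ Z^13, C_2 ≅ Z^6.

The boundary map ∂_1: C_1 → C_0 sends each edge [p,q] (with p < q) to q − p.
The resulting 8×13 matrix has rank 6, and its Smith normal form has invariant factors (1,1,1,1,1,1).

∂_2: C_2 → C_1 maps a triangle to the signed sum of its edges. For instance
  ∂[0,2,6] = [2,6] − [0,6] + [0,2],
  ∂[4,5,6] = [5,6] − [4,6] + [4,5].
As a 13×6 matrix over Z this has rank 6, with invariant factors (1,1,1,1,1,1).

Reading off H_k = ker ∂_k / im ∂_{k+1}:

  H_0: rank C_0 − rank ∂_1 = 8 − 6 = 2, and the invariant factors of ∂_1 are all 1, so H_0 ≅ Z^2.
  H_1: rank ker ∂_1 − rank ∂_2 = (13 − 6) − 6 = 1, and the invariant factors of ∂_2 are all 1, so H_1 ≅ Z.
  H_2: rank ker ∂_2 − rank ∂_3 = (6 − 6) − 0 = 0, and there is no ∂_3, so H_2 ≅ 0.

As a check, the Euler characteristic is 8 − 13 + 6 = 1, which agrees with 2 − 1 + 0 = 1.

Hence the Betti numbers are b_0 = 2, b_1 = 1, b_2 = 0.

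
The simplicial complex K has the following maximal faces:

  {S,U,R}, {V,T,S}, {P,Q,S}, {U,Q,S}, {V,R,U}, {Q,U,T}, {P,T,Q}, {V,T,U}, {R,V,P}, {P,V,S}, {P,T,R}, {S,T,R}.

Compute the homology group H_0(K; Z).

K has 7 vertices, 18 edges, 12 triangles.
rank ∂_0 = 0, rank ∂_1 = 6 ⇒ b_0 = 7 − 0 − 6 = 1; all invariant factors of ∂_1 are 1 so no torsion. So H_0 ≅ Z.

H_0 = Z.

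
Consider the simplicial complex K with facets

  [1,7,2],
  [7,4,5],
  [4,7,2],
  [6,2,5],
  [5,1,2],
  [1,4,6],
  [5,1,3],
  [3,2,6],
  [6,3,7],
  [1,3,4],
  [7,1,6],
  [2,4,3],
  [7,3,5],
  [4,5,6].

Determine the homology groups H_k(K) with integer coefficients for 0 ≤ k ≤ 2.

H_0 = Z,  H_1 = Z^2,  H_2 = Z.

K has 7 vertices, 21 edges, 14 triangles.
rank ∂_0 = 0, rank ∂_1 = 6 ⇒ b_0 = 7 − 0 − 6 = 1; all invariant factors of ∂_1 are 1 so no torsion. So H_0 ≅ Z.
rank ∂_1 = 6, rank ∂_2 = 13 ⇒ b_1 = 21 − 6 − 13 = 2; all invariant factors of ∂_2 are 1 so no torsion. So H_1 ≅ Z^2.
rank ∂_2 = 13, rank ∂_3 = 0 ⇒ b_2 = 14 − 13 − 0 = 1. So H_2 ≅ Z.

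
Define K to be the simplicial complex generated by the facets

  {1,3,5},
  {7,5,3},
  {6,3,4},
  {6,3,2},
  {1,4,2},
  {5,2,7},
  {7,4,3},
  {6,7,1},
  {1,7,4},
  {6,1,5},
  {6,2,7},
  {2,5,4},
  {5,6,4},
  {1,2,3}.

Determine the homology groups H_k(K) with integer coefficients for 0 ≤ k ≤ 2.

We work with the vertex ordering 1 < 2 < 3 < 4 < 5 < 6 < 7. The simplices of K, each written with vertices in increasing order, are:

  0-simplices (7): [1], [2], [3], [4], [5], [6], [7]
  1-simplices (21): [1,2], [1,3], [1,4], [1,5], [1,6], [1,7], [2,3], [2,4], [2,5], [2,6], [2,7], [3,4], [3,5], [3,6], [3,7], [4,5], [4,6], [4,7], [5,6], [5,7], [6,7]
  2-simplices (14): [1,2,3], [1,2,4], [1,3,5], [1,4,7], [1,5,6], [1,6,7], [2,3,6], [2,4,5], [2,5,7], [2,6,7], [3,4,6], [3,4,7], [3,5,7], [4,5,6]

Hence C_0 ≅ Z^7, C_1 ≅ Z^21, C_2 ≅ Z^14.

The boundary map ∂_1: C_1 → C_0 is given by ∂[p,q] = [q] − [p]. For instance
  ∂[2,3] = [3] − [2].
As a 7×21 matrix over Z this has rank 6, with invariant factors (1,1,1,1,1,1).

The boundary map ∂_2: C_2 → C_1 maps a triangle to the signed sum of its edges. For instance
  ∂[2,4,5] = [4,5] − [2,5] + [2,4],
  ∂[1,5,6] = [5,6] − [1,6] + [1,5].
The 21×14 boundary matrix has rank 13 and Smith normal form diag(1,1,1,1,1,1,1,1,1,1,1,1,1).

Computing H_k = (kernel of ∂_k) / (image of ∂_{k+1}):

  H_0: rank C_0 − rank ∂_1 = 7 − 6 = 1, and the invariant factors of ∂_1 are all 1, so H_0 ≅ Z.
  H_1: rank ker ∂_1 − rank ∂_2 = (21 − 6) − 13 = 2, and the invariant factors of ∂_2 are all 1, so H_1 ≅ Z^2.
  H_2: rank ker ∂_2 − rank ∂_3 = (14 − 13) − 0 = 1, and there is no ∂_3, so H_2 ≅ Z.

As a check, the Euler characteristic is 7 − 21 + 14 = 0, which agrees with 1 − 2 + 1 = 0.

H_0 ≅ Z,  H_1 ≅ Z^2,  H_2 ≅ Z.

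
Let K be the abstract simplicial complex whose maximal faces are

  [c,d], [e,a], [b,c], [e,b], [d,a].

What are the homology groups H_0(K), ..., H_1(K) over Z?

We work with the vertex ordering a < b < c < d < e. The simplices of K, each written with vertices in increasing order, are:

  0-simplices (5): a, b, c, d, e
  1-simplices (5): ad, ae, bc, be, cd

giving chain groups C_0 ≅ Z^5, C_1 ≅ Z^5.

Boundary ∂_1: C_1 → C_0 sends each edge [p,q] (with p < q) to q − p. For instance
  ∂bc = c − b.
The 5×5 boundary matrix has rank 4 and Smith normal form diag(1,1,1,1).

Computing H_k = (kernel of ∂_k) / (image of ∂_{k+1}):

  H_0: rank C_0 − rank ∂_1 = 5 − 4 = 1, and the invariant factors of ∂_1 are all 1, so H_0 = Z.
  H_1: rank ker ∂_1 − rank ∂_2 = (5 − 4) − 0 = 1, and there is no ∂_2, so H_1 = Z.

(K is a triangulation of the circle S^1.)

H_0 ≅ Z,  H_1 ≅ Z.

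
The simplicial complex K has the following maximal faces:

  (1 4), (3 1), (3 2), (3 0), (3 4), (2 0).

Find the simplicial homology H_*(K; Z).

H_0 = Z,  H_1 = Z^2.

We work with the vertex ordering 0 < 1 < 2 < 3 < 4. The simplices of K, each written with vertices in increasing order, are:

  0-simplices (5): [0], [1], [2], [3], [4]
  1-simplices (6): [0,2], [0,3], [1,3], [1,4], [2,3], [3,4]

Hence C_0 ≅ Z^5, C_1 ≅ Z^6.

The boundary map ∂_1: C_1 → C_0 sends each edge [p,q] (with p < q) to q − p.
The 5×6 boundary matrix has rank 4 and Smith normal form diag(1,1,1,1).

Now H_k = ker ∂_k / im ∂_{k+1}, so:

  H_0: rank C_0 − rank ∂_1 = 5 − 4 = 1, and the invariant factors of ∂_1 are all 1, so H_0 ≅ Z.
  H_1: rank ker ∂_1 − rank ∂_2 = (6 − 4) − 0 = 2, and there is no ∂_2, so H_1 ≅ Z^2.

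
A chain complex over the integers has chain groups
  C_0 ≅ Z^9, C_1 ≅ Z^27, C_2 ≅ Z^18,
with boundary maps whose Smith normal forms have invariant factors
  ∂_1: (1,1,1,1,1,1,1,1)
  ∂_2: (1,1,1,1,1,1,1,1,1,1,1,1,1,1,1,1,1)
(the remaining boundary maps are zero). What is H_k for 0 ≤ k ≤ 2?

H_0 ≅ Z,  H_1 ≅ Z^2,  H_2 ≅ Z.

H_0: b_0 = 9 − 0 − 8 = 1; torsion from ∂_1 factors > 1: none. So H_0 ≅ Z.
H_1: b_1 = 27 − 8 − 17 = 2; torsion from ∂_2 factors > 1: none. So H_1 ≅ Z^2.
H_2: b_2 = 18 − 17 − 0 = 1; torsion from ∂_3 factors > 1: none. So H_2 ≅ Z.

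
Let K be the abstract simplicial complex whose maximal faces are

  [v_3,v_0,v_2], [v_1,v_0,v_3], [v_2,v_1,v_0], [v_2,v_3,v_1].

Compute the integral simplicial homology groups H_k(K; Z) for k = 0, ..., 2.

K has 4 vertices, 6 edges, 4 triangles.
rank ∂_0 = 0, rank ∂_1 = 3 ⇒ b_0 = 4 − 0 − 3 = 1; all invariant factors of ∂_1 are 1 so no torsion. So H_0 ≅ Z.
rank ∂_1 = 3, rank ∂_2 = 3 ⇒ b_1 = 6 − 3 − 3 = 0; all invariant factors of ∂_2 are 1 so no torsion. So H_1 ≅ 0.
rank ∂_2 = 3, rank ∂_3 = 0 ⇒ b_2 = 4 − 3 − 0 = 1. So H_2 ≅ Z.

H_0 ≅ Z,  H_1 = 0,  H_2 ≅ Z.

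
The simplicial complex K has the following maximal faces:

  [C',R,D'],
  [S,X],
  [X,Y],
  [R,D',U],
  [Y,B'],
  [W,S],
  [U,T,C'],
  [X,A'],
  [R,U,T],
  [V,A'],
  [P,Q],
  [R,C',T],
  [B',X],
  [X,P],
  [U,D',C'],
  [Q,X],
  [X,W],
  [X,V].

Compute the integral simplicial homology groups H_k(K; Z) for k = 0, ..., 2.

Fix the vertex order P < Q < R < S < T < U < V < W < X < Y < A' < B' < C' < D' and write every simplex with vertices in increasing order. Then dim K = 2 and the simplices of K are:

  0-simplices (14): [P], [Q], [R], [S], [T], [U], [V], [W], [X], [Y], [A'], [B'], [C'], [D']
  1-simplices (21): [P,Q], [P,X], [Q,X], [R,T], [R,U], [R,C'], [R,D'], [S,W], [S,X], [T,U], [T,C'], [U,C'], [U,D'], [V,X], [V,A'], [W,X], [X,Y], [X,A'], [X,B'], [Y,B'], [C',D']
  2-simplices (6): [R,T,U], [R,T,C'], [R,U,D'], [R,C',D'], [T,U,C'], [U,C',D']

so the chain groups are C_0 ≅ Z^14, C_1 ≅ Z^21, C_2 ≅ Z^6.

∂_1: C_1 → C_0 is given by ∂[p,q] = [q] − [p].
The resulting 14×21 matrix has rank 12, and its Smith normal form has invariant factors (1,1,1,1,1,1,1,1,1,1,1,1).

∂_2: C_2 → C_1 sends each 2-simplex [p,q,r] to [q,r] − [p,r] + [p,q]. For instance
  ∂[R,C',D'] = [C',D'] − [R,D'] + [R,C'],
  ∂[U,C',D'] = [C',D'] − [U,D'] + [U,C'].
The 21×6 boundary matrix has rank 5 and Smith normal form diag(1,1,1,1,1).

From H_k ≅ ker(∂_k) / im(∂_{k+1}) we obtain:

  H_0: rank C_0 − rank ∂_1 = 14 − 12 = 2, and the invariant factors of ∂_1 are all 1, so H_0 = Z^2.
  H_1: rank ker ∂_1 − rank ∂_2 = (21 − 12) − 5 = 4, and the invariant factors of ∂_2 are all 1, so H_1 = Z^4.
  H_2: rank ker ∂_2 − rank ∂_3 = (6 − 5) − 0 = 1, and there is no ∂_3, so H_2 = Z.

As a check, the Euler characteristic is 14 − 21 + 6 = -1, which agrees with 2 − 4 + 1 = -1.

H_0 ≅ Z^2,  H_1 ≅ Z^4,  H_2 ≅ Z.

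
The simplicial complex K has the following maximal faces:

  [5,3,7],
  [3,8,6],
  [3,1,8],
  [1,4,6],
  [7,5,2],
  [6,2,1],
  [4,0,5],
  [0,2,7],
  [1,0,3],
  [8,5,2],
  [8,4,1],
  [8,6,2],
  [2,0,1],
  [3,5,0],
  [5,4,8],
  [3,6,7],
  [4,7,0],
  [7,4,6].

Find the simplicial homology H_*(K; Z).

H_0 ≅ Z,  H_1 ≅ Z × Z/2,  H_2 = 0.

K has 9 vertices, 27 edges, 18 triangles.
rank ∂_0 = 0, rank ∂_1 = 8 ⇒ b_0 = 9 − 0 − 8 = 1; all invariant factors of ∂_1 are 1 so no torsion. So H_0 = Z.
rank ∂_1 = 8, rank ∂_2 = 18 ⇒ b_1 = 27 − 8 − 18 = 1; ∂_2 has invariant factor(s) [2] giving torsion. So H_1 = Z × Z/2.
rank ∂_2 = 18, rank ∂_3 = 0 ⇒ b_2 = 18 − 18 − 0 = 0. So H_2 = 0.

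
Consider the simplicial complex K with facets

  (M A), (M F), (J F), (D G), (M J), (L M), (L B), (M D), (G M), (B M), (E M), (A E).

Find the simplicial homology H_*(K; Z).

Order the vertices as A < B < D < E < F < G < J < L < M. Listing each simplex with vertices in this order, K has dimension 1 with simplices:

  0-simplices (9): A, B, D, E, F, G, J, L, M
  1-simplices (12): AE, AM, BL, BM, DG, DM, EM, FJ, FM, GM, JM, LM

Hence C_0 ≅ Z^9, C_1 ≅ Z^12.

The boundary map ∂_1: C_1 → C_0 is given by ∂[p,q] = [q] − [p]. For instance
  ∂JM = M − J.
As a 9×12 matrix over Z this has rank 8, with invariant factors (1,1,1,1,1,1,1,1).

Reading off H_k = ker ∂_k / im ∂_{k+1}:

  H_0: rank C_0 − rank ∂_1 = 9 − 8 = 1, and the invariant factors of ∂_1 are all 1, so H_0 = Z.
  H_1: rank ker ∂_1 − rank ∂_2 = (12 − 8) − 0 = 4, and there is no ∂_2, so H_1 = Z^4.

H_0 = Z,  H_1 = Z^4.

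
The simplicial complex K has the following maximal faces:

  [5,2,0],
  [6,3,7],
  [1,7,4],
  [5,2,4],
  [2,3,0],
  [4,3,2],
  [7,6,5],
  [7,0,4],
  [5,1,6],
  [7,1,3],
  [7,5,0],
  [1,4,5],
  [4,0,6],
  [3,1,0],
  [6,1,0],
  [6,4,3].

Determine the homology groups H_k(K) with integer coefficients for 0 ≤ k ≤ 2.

H_0 ≅ Z,  H_1 ≅ Z^2,  H_2 ≅ Z.

Order the vertices as 0 < 1 < 2 < 3 < 4 < 5 < 6 < 7. Listing each simplex with vertices in this order, K has dimension 2 with simplices:

  0-simplices (8): [0], [1], [2], [3], [4], [5], [6], [7]
  1-simplices (24): (24 of them)
  2-simplices (16): [0,1,3], [0,1,6], [0,2,3], [0,2,5], [0,4,6], [0,4,7], [0,5,7], [1,3,7], [1,4,5], [1,4,7], [1,5,6], [2,3,4], [2,4,5], [3,4,6], [3,6,7], [5,6,7]

so the chain groups are C_0 ≅ Z^8, C_1 ≅ Z^24, C_2 ≅ Z^16.

∂_1: C_1 → C_0 is given by ∂[p,q] = [q] − [p]. For instance
  ∂[4,6] = [6] − [4].
The resulting 8×24 matrix has rank 7, and its Smith normal form has invariant factors (1,1,1,1,1,1,1).

The boundary map ∂_2: C_2 → C_1 maps a triangle to the signed sum of its edges. For instance
  ∂[0,4,7] = [4,7] − [0,7] + [0,4],
  ∂[0,2,5] = [2,5] − [0,5] + [0,2].
As a 24×16 matrix over Z this has rank 15, with invariant factors (1,1,1,1,1,1,1,1,1,1,1,1,1,1,1).

Reading off H_k = ker ∂_k / im ∂_{k+1}:

  H_0: rank C_0 − rank ∂_1 = 8 − 7 = 1, and the invariant factors of ∂_1 are all 1, so H_0 ≅ Z.
  H_1: rank ker ∂_1 − rank ∂_2 = (24 − 7) − 15 = 2, and the invariant factors of ∂_2 are all 1, so H_1 ≅ Z^2.
  H_2: rank ker ∂_2 − rank ∂_3 = (16 − 15) − 0 = 1, and there is no ∂_3, so H_2 ≅ Z.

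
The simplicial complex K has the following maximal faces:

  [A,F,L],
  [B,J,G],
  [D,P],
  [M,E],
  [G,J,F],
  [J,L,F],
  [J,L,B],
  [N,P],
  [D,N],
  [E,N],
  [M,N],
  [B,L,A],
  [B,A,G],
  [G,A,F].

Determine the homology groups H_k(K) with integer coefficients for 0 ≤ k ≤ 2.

Fix the vertex order A < B < D < E < F < G < J < L < M < N < P and write every simplex with vertices in increasing order. Then dim K = 2 and the simplices of K are:

  0-simplices (11): A, B, D, E, F, G, J, L, M, N, P
  1-simplices (18): AB, AF, AG, AL, BG, BJ, BL, DN, DP, EM, EN, FG, FJ, FL, GJ, JL, MN, NP
  2-simplices (8): ABG, ABL, AFG, AFL, BGJ, BJL, FGJ, FJL

Hence C_0 ≅ Z^11, C_1 ≅ Z^18, C_2 ≅ Z^8.

∂_1: C_1 → C_0 sends each edge [p,q] (with p < q) to q − p.
The 11×18 boundary matrix has rank 9 and Smith normal form diag(1,1,1,1,1,1,1,1,1).

Boundary ∂_2: C_2 → C_1 acts by ∂[p,q,r] = [q,r] − [p,r] + [p,q]. For instance
  ∂BGJ = GJ − BJ + BG,
  ∂AFL = FL − AL + AF.
As a 18×8 matrix over Z this has rank 7, with invariant factors (1,1,1,1,1,1,1).

Now H_k = ker ∂_k / im ∂_{k+1}, so:

  H_0: rank C_0 − rank ∂_1 = 11 − 9 = 2, and the invariant factors of ∂_1 are all 1, so H_0 ≅ Z^2.
  H_1: rank ker ∂_1 − rank ∂_2 = (18 − 9) − 7 = 2, and the invariant factors of ∂_2 are all 1, so H_1 ≅ Z^2.
  H_2: rank ker ∂_2 − rank ∂_3 = (8 − 7) − 0 = 1, and there is no ∂_3, so H_2 ≅ Z.

H_0 = Z^2,  H_1 = Z^2,  H_2 = Z.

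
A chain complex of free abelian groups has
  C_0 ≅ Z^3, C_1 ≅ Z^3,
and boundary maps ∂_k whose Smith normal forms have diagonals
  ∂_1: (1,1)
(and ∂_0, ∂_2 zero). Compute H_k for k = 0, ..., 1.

H_0 ≅ Z,  H_1 ≅ Z.

H_0: b_0 = 3 − 0 − 2 = 1; torsion from ∂_1 factors > 1: none. So H_0 ≅ Z.
H_1: b_1 = 3 − 2 − 0 = 1; torsion from ∂_2 factors > 1: none. So H_1 ≅ Z.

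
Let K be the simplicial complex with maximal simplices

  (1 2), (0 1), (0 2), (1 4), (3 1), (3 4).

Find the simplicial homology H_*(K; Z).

H_0 ≅ Z,  H_1 ≅ Z^2.

Fix the vertex order 0 < 1 < 2 < 3 < 4 and write every simplex with vertices in increasing order. Then dim K = 1 and the simplices of K are:

  0-simplices (5): [0], [1], [2], [3], [4]
  1-simplices (6): [0,1], [0,2], [1,2], [1,3], [1,4], [3,4]

giving chain groups C_0 ≅ Z^5, C_1 ≅ Z^6.

Boundary ∂_1: C_1 → C_0 sends each edge [p,q] (with p < q) to q − p. For instance
  ∂[0,1] = [1] − [0].
This gives a 5×6 integer matrix of rank 4; reducing to Smith normal form yields diagonal entries (1,1,1,1).

Reading off H_k = ker ∂_k / im ∂_{k+1}:

  H_0: rank C_0 − rank ∂_1 = 5 − 4 = 1, and the invariant factors of ∂_1 are all 1, so H_0 = Z.
  H_1: rank ker ∂_1 − rank ∂_2 = (6 − 4) − 0 = 2, and there is no ∂_2, so H_1 = Z^2.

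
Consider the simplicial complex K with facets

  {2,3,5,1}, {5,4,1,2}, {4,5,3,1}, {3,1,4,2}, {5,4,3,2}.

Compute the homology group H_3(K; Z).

H_3 ≅ Z.

K has 5 vertices, 10 edges, 10 triangles, 5 3-simplices.
rank ∂_3 = 4, rank ∂_4 = 0 ⇒ b_3 = 5 − 4 − 0 = 1. So H_3 ≅ Z.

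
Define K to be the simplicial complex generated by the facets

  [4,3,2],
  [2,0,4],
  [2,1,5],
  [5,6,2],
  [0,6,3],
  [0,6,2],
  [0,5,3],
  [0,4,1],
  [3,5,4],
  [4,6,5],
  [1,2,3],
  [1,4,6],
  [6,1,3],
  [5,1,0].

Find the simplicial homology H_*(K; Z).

Take the total order 0 < 1 < 2 < 3 < 4 < 5 < 6 on the vertex set. Then K (dimension 2) consists of the simplices:

  0-simplices (7): [0], [1], [2], [3], [4], [5], [6]
  1-simplices (21): [0,1], [0,2], [0,3], [0,4], [0,5], [0,6], [1,2], [1,3], [1,4], [1,5], [1,6], [2,3], [2,4], [2,5], [2,6], [3,4], [3,5], [3,6], [4,5], [4,6], [5,6]
  2-simplices (14): [0,1,4], [0,1,5], [0,2,4], [0,2,6], [0,3,5], [0,3,6], [1,2,3], [1,2,5], [1,3,6], [1,4,6], [2,3,4], [2,5,6], [3,4,5], [4,5,6]

so the chain groups are C_0 ≅ Z^7, C_1 ≅ Z^21, C_2 ≅ Z^14.

The boundary map ∂_1: C_1 → C_0 maps an edge to its endpoints' difference, ∂[p,q] = q − p.
The resulting 7×21 matrix has rank 6, and its Smith normal form has invariant factors (1,1,1,1,1,1).

∂_2: C_2 → C_1 acts by ∂[p,q,r] = [q,r] − [p,r] + [p,q]. For instance
  ∂[1,2,5] = [2,5] − [1,5] + [1,2],
  ∂[0,3,5] = [3,5] − [0,5] + [0,3].
This gives a 21×14 integer matrix of rank 13; reducing to Smith normal form yields diagonal entries (1,1,1,1,1,1,1,1,1,1,1,1,1).

Reading off H_k = ker ∂_k / im ∂_{k+1}:

  H_0: rank C_0 − rank ∂_1 = 7 − 6 = 1, and the invariant factors of ∂_1 are all 1, so H_0 = Z.
  H_1: rank ker ∂_1 − rank ∂_2 = (21 − 6) − 13 = 2, and the invariant factors of ∂_2 are all 1, so H_1 = Z^2.
  H_2: rank ker ∂_2 − rank ∂_3 = (14 − 13) − 0 = 1, and there is no ∂_3, so H_2 = Z.

H_0 ≅ Z,  H_1 ≅ Z^2,  H_2 ≅ Z.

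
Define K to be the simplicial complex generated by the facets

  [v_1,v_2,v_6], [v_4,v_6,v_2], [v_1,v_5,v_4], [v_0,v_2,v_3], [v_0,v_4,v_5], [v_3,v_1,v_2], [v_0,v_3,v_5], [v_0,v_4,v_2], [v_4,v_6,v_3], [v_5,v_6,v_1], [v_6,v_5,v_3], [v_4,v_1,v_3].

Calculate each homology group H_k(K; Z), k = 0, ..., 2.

We work with the vertex ordering v_0 < v_1 < v_2 < v_3 < v_4 < v_5 < v_6. The simplices of K, each written with vertices in increasing order, are:

  0-simplices (7): [v_0], [v_1], [v_2], [v_3], [v_4], [v_5], [v_6]
  1-simplices (18): (18 of them)
  2-simplices (12): (12 of them)

so the chain groups are C_0 ≅ Z^7, C_1 ≅ Z^18, C_2 ≅ Z^12.

∂_1: C_1 → C_0 maps an edge to its endpoints' difference, ∂[p,q] = q − p. For instance
  ∂[v_1,v_3] = [v_3] − [v_1].
The resulting 7×18 matrix has rank 6, and its Smith normal form has invariant factors (1,1,1,1,1,1).

∂_2: C_2 → C_1 maps a triangle to the signed sum of its edges. For instance
  ∂[v_3,v_5,v_6] = [v_5,v_6] − [v_3,v_6] + [v_3,v_5],
  ∂[v_0,v_2,v_4] = [v_2,v_4] − [v_0,v_4] + [v_0,v_2].
As a 18×12 matrix over Z this has rank 12, with invariant factors (1,1,1,1,1,1,1,1,1,1,1,2).

Computing H_k = (kernel of ∂_k) / (image of ∂_{k+1}):

  H_0: rank C_0 − rank ∂_1 = 7 − 6 = 1, and the invariant factors of ∂_1 are all 1, so H_0 = Z.
  H_1: rank ker ∂_1 − rank ∂_2 = (18 − 6) − 12 = 0, and ∂_2 has invariant factor 2 > 1, so H_1 = Z/2.
  H_2: rank ker ∂_2 − rank ∂_3 = (12 − 12) − 0 = 0, and there is no ∂_3, so H_2 = 0.

H_0 ≅ Z,  H_1 ≅ Z/2,  H_2 = 0.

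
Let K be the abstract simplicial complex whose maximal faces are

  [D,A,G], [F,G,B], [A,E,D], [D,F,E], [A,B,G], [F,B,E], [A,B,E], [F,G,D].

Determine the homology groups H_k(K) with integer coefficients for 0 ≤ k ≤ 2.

K has 6 vertices, 12 edges, 8 triangles.
rank ∂_0 = 0, rank ∂_1 = 5 ⇒ b_0 = 6 − 0 − 5 = 1; all invariant factors of ∂_1 are 1 so no torsion. So H_0 ≅ Z.
rank ∂_1 = 5, rank ∂_2 = 7 ⇒ b_1 = 12 − 5 − 7 = 0; all invariant factors of ∂_2 are 1 so no torsion. So H_1 ≅ 0.
rank ∂_2 = 7, rank ∂_3 = 0 ⇒ b_2 = 8 − 7 − 0 = 1. So H_2 ≅ Z.

H_0 ≅ Z,  H_1 = 0,  H_2 ≅ Z.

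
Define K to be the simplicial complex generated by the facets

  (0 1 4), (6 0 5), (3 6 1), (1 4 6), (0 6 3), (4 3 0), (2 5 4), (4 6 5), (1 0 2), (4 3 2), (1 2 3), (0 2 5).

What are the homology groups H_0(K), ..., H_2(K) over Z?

Order the vertices as 0 < 1 < 2 < 3 < 4 < 5 < 6. Listing each simplex with vertices in this order, K has dimension 2 with simplices:

  0-simplices (7): [0], [1], [2], [3], [4], [5], [6]
  1-simplices (18): [0,1], [0,2], [0,3], [0,4], [0,5], [0,6], [1,2], [1,3], [1,4], [1,6], [2,3], [2,4], [2,5], [3,4], [3,6], [4,5], [4,6], [5,6]
  2-simplices (12): [0,1,2], [0,1,4], [0,2,5], [0,3,4], [0,3,6], [0,5,6], [1,2,3], [1,3,6], [1,4,6], [2,3,4], [2,4,5], [4,5,6]

Hence C_0 ≅ Z^7, C_1 ≅ Z^18, C_2 ≅ Z^12.

∂_1: C_1 → C_0 maps an edge to its endpoints' difference, ∂[p,q] = q − p. For instance
  ∂[1,2] = [2] − [1].
The 7×18 boundary matrix has rank 6 and Smith normal form diag(1,1,1,1,1,1).

The boundary map ∂_2: C_2 → C_1 acts by ∂[p,q,r] = [q,r] − [p,r] + [p,q]. For instance
  ∂[0,5,6] = [5,6] − [0,6] + [0,5],
  ∂[0,1,2] = [1,2] − [0,2] + [0,1].
As a 18×12 matrix over Z this has rank 12, with invariant factors (1,1,1,1,1,1,1,1,1,1,1,2).

Now H_k = ker ∂_k / im ∂_{k+1}, so:

  H_0: rank C_0 − rank ∂_1 = 7 − 6 = 1, and the invariant factors of ∂_1 are all 1, so H_0 ≅ Z.
  H_1: rank ker ∂_1 − rank ∂_2 = (18 − 6) − 12 = 0, and ∂_2 has invariant factor 2 > 1, so H_1 ≅ Z/2Z.
  H_2: rank ker ∂_2 − rank ∂_3 = (12 − 12) − 0 = 0, and there is no ∂_3, so H_2 ≅ 0.

(K is a triangulation of the real projective plane RP^2.)

H_0 ≅ Z,  H_1 ≅ Z/2Z,  H_2 = 0.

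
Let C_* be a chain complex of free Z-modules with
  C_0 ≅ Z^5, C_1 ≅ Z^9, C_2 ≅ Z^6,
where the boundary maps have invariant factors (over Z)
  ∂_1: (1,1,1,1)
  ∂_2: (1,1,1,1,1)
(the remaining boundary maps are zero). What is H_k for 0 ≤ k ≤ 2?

H_0 ≅ Z,  H_1 = 0,  H_2 ≅ Z.

H_0: b_0 = 5 − 0 − 4 = 1; torsion from ∂_1 factors > 1: none. So H_0 ≅ Z.
H_1: b_1 = 9 − 4 − 5 = 0; torsion from ∂_2 factors > 1: none. So H_1 ≅ 0.
H_2: b_2 = 6 − 5 − 0 = 1; torsion from ∂_3 factors > 1: none. So H_2 ≅ Z.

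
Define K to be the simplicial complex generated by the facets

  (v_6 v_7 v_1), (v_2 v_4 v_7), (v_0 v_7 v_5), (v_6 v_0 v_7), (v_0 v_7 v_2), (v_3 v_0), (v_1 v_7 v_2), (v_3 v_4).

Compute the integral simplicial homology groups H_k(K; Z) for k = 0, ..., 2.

Take the total order v_0 < v_1 < v_2 < v_3 < v_4 < v_5 < v_6 < v_7 on the vertex set. Then K (dimension 2) consists of the simplices:

  0-simplices (8): [v_0], [v_1], [v_2], [v_3], [v_4], [v_5], [v_6], [v_7]
  1-simplices (14): [v_0,v_2], [v_0,v_3], [v_0,v_5], [v_0,v_6], [v_0,v_7], [v_1,v_2], [v_1,v_6], [v_1,v_7], [v_2,v_4], [v_2,v_7], [v_3,v_4], [v_4,v_7], [v_5,v_7], [v_6,v_7]
  2-simplices (6): [v_0,v_2,v_7], [v_0,v_5,v_7], [v_0,v_6,v_7], [v_1,v_2,v_7], [v_1,v_6,v_7], [v_2,v_4,v_7]

Hence C_0 ≅ Z^8, C_1 ≅ Z^14, C_2 ≅ Z^6.

∂_1: C_1 → C_0 is given by ∂[p,q] = [q] − [p]. For instance
  ∂[v_3,v_4] = [v_4] − [v_3].
As a 8×14 matrix over Z this has rank 7, with invariant factors (1,1,1,1,1,1,1).

The boundary map ∂_2: C_2 → C_1 maps a triangle to the signed sum of its edges. For instance
  ∂[v_1,v_6,v_7] = [v_6,v_7] − [v_1,v_7] + [v_1,v_6],
  ∂[v_0,v_6,v_7] = [v_6,v_7] − [v_0,v_7] + [v_0,v_6].
As a 14×6 matrix over Z this has rank 6, with invariant factors (1,1,1,1,1,1).

From H_k ≅ ker(∂_k) / im(∂_{k+1}) we obtain:

  H_0: rank C_0 − rank ∂_1 = 8 − 7 = 1, and the invariant factors of ∂_1 are all 1, so H_0 ≅ Z.
  H_1: rank ker ∂_1 − rank ∂_2 = (14 − 7) − 6 = 1, and the invariant factors of ∂_2 are all 1, so H_1 ≅ Z.
  H_2: rank ker ∂_2 − rank ∂_3 = (6 − 6) − 0 = 0, and there is no ∂_3, so H_2 ≅ 0.

H_0 = Z,  H_1 = Z,  H_2 = 0.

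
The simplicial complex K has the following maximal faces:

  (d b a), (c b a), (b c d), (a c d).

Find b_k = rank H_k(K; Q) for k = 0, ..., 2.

K has 4 vertices, 6 edges, 4 triangles.
rank ∂_0 = 0, rank ∂_1 = 3 ⇒ b_0 = 4 − 0 − 3 = 1; all invariant factors of ∂_1 are 1 so no torsion. So H_0 ≅ Z.
rank ∂_1 = 3, rank ∂_2 = 3 ⇒ b_1 = 6 − 3 − 3 = 0; all invariant factors of ∂_2 are 1 so no torsion. So H_1 ≅ 0.
rank ∂_2 = 3, rank ∂_3 = 0 ⇒ b_2 = 4 − 3 − 0 = 1. So H_2 ≅ Z.

b_0 = 1, b_1 = 0, b_2 = 1.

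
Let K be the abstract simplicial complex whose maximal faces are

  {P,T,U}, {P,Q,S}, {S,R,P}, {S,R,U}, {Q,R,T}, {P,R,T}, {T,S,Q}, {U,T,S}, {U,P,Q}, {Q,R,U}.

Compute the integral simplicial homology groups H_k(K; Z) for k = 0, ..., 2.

H_0 = Z,  H_1 = Z_2,  H_2 = 0.

We work with the vertex ordering P < Q < R < S < T < U. The simplices of K, each written with vertices in increasing order, are:

  0-simplices (6): P, Q, R, S, T, U
  1-simplices (15): PQ, PR, PS, PT, PU, QR, QS, QT, QU, RS, RT, RU, ST, SU, TU
  2-simplices (10): PQS, PQU, PRS, PRT, PTU, QRT, QRU, QST, RSU, STU

Hence C_0 ≅ Z^6, C_1 ≅ Z^15, C_2 ≅ Z^10.

∂_1: C_1 → C_0 is given by ∂[p,q] = [q] − [p].
As a 6×15 matrix over Z this has rank 5, with invariant factors (1,1,1,1,1).

∂_2: C_2 → C_1 acts by ∂[p,q,r] = [q,r] − [p,r] + [p,q]. For instance
  ∂PTU = TU − PU + PT,
  ∂PRT = RT − PT + PR.
The 15×10 boundary matrix has rank 10 and Smith normal form diag(1,1,1,1,1,1,1,1,1,2).

Now H_k = ker ∂_k / im ∂_{k+1}, so:

  H_0: rank C_0 − rank ∂_1 = 6 − 5 = 1, and the invariant factors of ∂_1 are all 1, so H_0 = Z.
  H_1: rank ker ∂_1 − rank ∂_2 = (15 − 5) − 10 = 0, and ∂_2 has invariant factor 2 > 1, so H_1 = Z_2.
  H_2: rank ker ∂_2 − rank ∂_3 = (10 − 10) − 0 = 0, and there is no ∂_3, so H_2 = 0.

(K is a triangulation of the real projective plane RP^2.)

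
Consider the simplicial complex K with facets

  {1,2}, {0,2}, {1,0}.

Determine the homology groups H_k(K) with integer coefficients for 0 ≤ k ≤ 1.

H_0 = Z,  H_1 = Z.

We work with the vertex ordering 0 < 1 < 2. The simplices of K, each written with vertices in increasing order, are:

  0-simplices (3): [0], [1], [2]
  1-simplices (3): [0,1], [0,2], [1,2]

giving chain groups C_0 ≅ Z^3, C_1 ≅ Z^3.

The boundary map ∂_1: C_1 → C_0 sends each edge [p,q] (with p < q) to q − p. For instance
  ∂[0,2] = [2] − [0].
The resulting 3×3 matrix has rank 2, and its Smith normal form has invariant factors (1,1).

From H_k ≅ ker(∂_k) / im(∂_{k+1}) we obtain:

  H_0: rank C_0 − rank ∂_1 = 3 − 2 = 1, and the invariant factors of ∂_1 are all 1, so H_0 = Z.
  H_1: rank ker ∂_1 − rank ∂_2 = (3 − 2) − 0 = 1, and there is no ∂_2, so H_1 = Z.

(K is a triangulation of the circle S^1.)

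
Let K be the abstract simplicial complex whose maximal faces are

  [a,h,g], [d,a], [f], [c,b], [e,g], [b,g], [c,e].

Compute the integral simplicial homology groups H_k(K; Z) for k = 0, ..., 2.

H_0 = Z^2,  H_1 = Z,  H_2 = 0.

Fix the vertex order a < b < c < d < e < f < g < h and write every simplex with vertices in increasing order. Then dim K = 2 and the simplices of K are:

  0-simplices (8): a, b, c, d, e, f, g, h
  1-simplices (8): ad, ag, ah, bc, bg, ce, eg, gh
  2-simplices (1): agh

so the chain groups are C_0 ≅ Z^8, C_1 ≅ Z^8, C_2 ≅ Z^1.

The boundary map ∂_1: C_1 → C_0 sends each edge [p,q] (with p < q) to q − p. For instance
  ∂ce = e − c.
This gives a 8×8 integer matrix of rank 6; reducing to Smith normal form yields diagonal entries (1,1,1,1,1,1).

Boundary ∂_2: C_2 → C_1 maps a triangle to the signed sum of its edges. For instance
  ∂agh = gh − ah + ag.
This gives a 8×1 integer matrix of rank 1; reducing to Smith normal form yields diagonal entries (1).

From H_k ≅ ker(∂_k) / im(∂_{k+1}) we obtain:

  H_0: rank C_0 − rank ∂_1 = 8 − 6 = 2, and the invariant factors of ∂_1 are all 1, so H_0 = Z^2.
  H_1: rank ker ∂_1 − rank ∂_2 = (8 − 6) − 1 = 1, and the invariant factors of ∂_2 are all 1, so H_1 = Z.
  H_2: rank ker ∂_2 − rank ∂_3 = (1 − 1) − 0 = 0, and there is no ∂_3, so H_2 = 0.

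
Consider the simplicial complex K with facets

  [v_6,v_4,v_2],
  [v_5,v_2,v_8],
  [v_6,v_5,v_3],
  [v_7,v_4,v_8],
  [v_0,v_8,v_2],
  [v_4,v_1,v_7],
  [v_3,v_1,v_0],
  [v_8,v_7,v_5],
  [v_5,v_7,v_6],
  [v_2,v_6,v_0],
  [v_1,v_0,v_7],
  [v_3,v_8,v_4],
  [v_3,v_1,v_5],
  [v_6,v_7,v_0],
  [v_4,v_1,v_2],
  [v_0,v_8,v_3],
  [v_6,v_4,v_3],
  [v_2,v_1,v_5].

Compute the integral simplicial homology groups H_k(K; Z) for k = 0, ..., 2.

Order the vertices as v_0 < v_1 < v_2 < v_3 < v_4 < v_5 < v_6 < v_7 < v_8. Listing each simplex with vertices in this order, K has dimension 2 with simplices:

  0-simplices (9): [v_0], [v_1], [v_2], [v_3], [v_4], [v_5], [v_6], [v_7], [v_8]
  1-simplices (27): (27 of them)
  2-simplices (18): (18 of them)

so the chain groups are C_0 ≅ Z^9, C_1 ≅ Z^27, C_2 ≅ Z^18.

∂_1: C_1 → C_0 maps an edge to its endpoints' difference, ∂[p,q] = q − p.
The 9×27 boundary matrix has rank 8 and Smith normal form diag(1,1,1,1,1,1,1,1).

Boundary ∂_2: C_2 → C_1 sends each 2-simplex [p,q,r] to [q,r] − [p,r] + [p,q]. For instance
  ∂[v_3,v_4,v_6] = [v_4,v_6] − [v_3,v_6] + [v_3,v_4],
  ∂[v_3,v_4,v_8] = [v_4,v_8] − [v_3,v_8] + [v_3,v_4].
The resulting 27×18 matrix has rank 17, and its Smith normal form has invariant factors (1,1,1,1,1,1,1,1,1,1,1,1,1,1,1,1,1).

Computing H_k = (kernel of ∂_k) / (image of ∂_{k+1}):

  H_0: rank C_0 − rank ∂_1 = 9 − 8 = 1, and the invariant factors of ∂_1 are all 1, so H_0 = Z.
  H_1: rank ker ∂_1 − rank ∂_2 = (27 − 8) − 17 = 2, and the invariant factors of ∂_2 are all 1, so H_1 = Z^2.
  H_2: rank ker ∂_2 − rank ∂_3 = (18 − 17) − 0 = 1, and there is no ∂_3, so H_2 = Z.

(K is a triangulation of the torus T^2.)

H_0 ≅ Z,  H_1 ≅ Z^2,  H_2 ≅ Z.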